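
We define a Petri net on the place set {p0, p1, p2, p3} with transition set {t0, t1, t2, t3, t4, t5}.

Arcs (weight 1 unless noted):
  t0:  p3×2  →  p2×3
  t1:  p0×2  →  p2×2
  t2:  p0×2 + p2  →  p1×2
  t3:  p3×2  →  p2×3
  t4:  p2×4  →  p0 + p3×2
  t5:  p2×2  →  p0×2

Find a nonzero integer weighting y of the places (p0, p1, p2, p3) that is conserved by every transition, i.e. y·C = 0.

Incidence matrix C (rows=places, cols=transitions):
       t0   t1   t2   t3   t4   t5
   p0   0   -2   -2    0    1    2
   p1   0    0    2    0    0    0
   p2   3    2   -1    3   -4   -2
   p3  -2    0    0   -2    2    0

Candidate y = [2, 3, 2, 3]; check y·C column-wise:
  col t0: 2·0 + 3·0 + 2·3 + 3·-2 = 0
  col t1: 2·-2 + 3·0 + 2·2 + 3·0 = 0
  col t2: 2·-2 + 3·2 + 2·-1 + 3·0 = 0
  col t3: 2·0 + 3·0 + 2·3 + 3·-2 = 0
  col t4: 2·1 + 3·0 + 2·-4 + 3·2 = 0
  col t5: 2·2 + 3·0 + 2·-2 + 3·0 = 0

y = (p0:2, p1:3, p2:2, p3:3)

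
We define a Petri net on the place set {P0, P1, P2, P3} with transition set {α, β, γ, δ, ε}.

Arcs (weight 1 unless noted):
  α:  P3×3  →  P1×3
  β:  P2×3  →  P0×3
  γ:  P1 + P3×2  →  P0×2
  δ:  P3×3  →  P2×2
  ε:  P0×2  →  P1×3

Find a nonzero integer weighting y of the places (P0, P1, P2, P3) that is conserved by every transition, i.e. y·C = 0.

Incidence matrix C (rows=places, cols=transitions):
        α    β    γ    δ    ε
   P0   0    3    2    0   -2
   P1   3    0   -1    0    3
   P2   0   -3    0    2    0
   P3  -3    0   -2   -3    0

Candidate y = [3, 2, 3, 2]; check y·C column-wise:
  col α: 3·0 + 2·3 + 3·0 + 2·-3 = 0
  col β: 3·3 + 2·0 + 3·-3 + 2·0 = 0
  col γ: 3·2 + 2·-1 + 3·0 + 2·-2 = 0
  col δ: 3·0 + 2·0 + 3·2 + 2·-3 = 0
  col ε: 3·-2 + 2·3 + 3·0 + 2·0 = 0

y = (P0:3, P1:2, P2:3, P3:2)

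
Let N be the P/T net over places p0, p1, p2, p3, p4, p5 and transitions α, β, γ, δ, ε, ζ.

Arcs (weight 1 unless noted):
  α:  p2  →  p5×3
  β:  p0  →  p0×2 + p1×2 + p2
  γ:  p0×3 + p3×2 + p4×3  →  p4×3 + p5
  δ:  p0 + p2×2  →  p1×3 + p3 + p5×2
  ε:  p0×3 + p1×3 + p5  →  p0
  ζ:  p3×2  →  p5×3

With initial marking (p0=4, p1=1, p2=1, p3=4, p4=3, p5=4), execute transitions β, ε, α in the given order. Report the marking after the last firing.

step 1: fire β:  (p0=4, p1=1, p2=1, p3=4, p4=3, p5=4) → (p0=5, p1=3, p2=2, p3=4, p4=3, p5=4)
step 2: fire ε:  (p0=5, p1=3, p2=2, p3=4, p4=3, p5=4) → (p0=3, p1=0, p2=2, p3=4, p4=3, p5=3)
step 3: fire α:  (p0=3, p1=0, p2=2, p3=4, p4=3, p5=3) → (p0=3, p1=0, p2=1, p3=4, p4=3, p5=6)

(p0=3, p1=0, p2=1, p3=4, p4=3, p5=6)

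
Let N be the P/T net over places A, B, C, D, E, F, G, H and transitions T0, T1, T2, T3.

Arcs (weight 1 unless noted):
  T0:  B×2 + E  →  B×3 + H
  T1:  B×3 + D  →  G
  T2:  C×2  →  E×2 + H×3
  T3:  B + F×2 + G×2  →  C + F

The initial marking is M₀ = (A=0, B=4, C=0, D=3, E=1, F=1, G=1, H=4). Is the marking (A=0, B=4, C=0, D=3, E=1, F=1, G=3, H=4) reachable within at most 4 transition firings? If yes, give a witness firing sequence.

NO — not reachable within 4 firings

depth 0: 1 marking
depth 1: 3 markings reached so far
depth 2: 4 markings reached so far
depth 3: 4 markings reached so far
(frontier empty at depth 3; search complete)
target is not among the 4 markings reachable within 4 steps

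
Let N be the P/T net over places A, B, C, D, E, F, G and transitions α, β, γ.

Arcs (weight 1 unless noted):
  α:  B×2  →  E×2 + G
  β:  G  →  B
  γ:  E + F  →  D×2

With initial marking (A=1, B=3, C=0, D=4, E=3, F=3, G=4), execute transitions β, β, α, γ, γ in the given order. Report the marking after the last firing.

step 1: fire β:  (A=1, B=3, C=0, D=4, E=3, F=3, G=4) → (A=1, B=4, C=0, D=4, E=3, F=3, G=3)
step 2: fire β:  (A=1, B=4, C=0, D=4, E=3, F=3, G=3) → (A=1, B=5, C=0, D=4, E=3, F=3, G=2)
step 3: fire α:  (A=1, B=5, C=0, D=4, E=3, F=3, G=2) → (A=1, B=3, C=0, D=4, E=5, F=3, G=3)
step 4: fire γ:  (A=1, B=3, C=0, D=4, E=5, F=3, G=3) → (A=1, B=3, C=0, D=6, E=4, F=2, G=3)
step 5: fire γ:  (A=1, B=3, C=0, D=6, E=4, F=2, G=3) → (A=1, B=3, C=0, D=8, E=3, F=1, G=3)

(A=1, B=3, C=0, D=8, E=3, F=1, G=3)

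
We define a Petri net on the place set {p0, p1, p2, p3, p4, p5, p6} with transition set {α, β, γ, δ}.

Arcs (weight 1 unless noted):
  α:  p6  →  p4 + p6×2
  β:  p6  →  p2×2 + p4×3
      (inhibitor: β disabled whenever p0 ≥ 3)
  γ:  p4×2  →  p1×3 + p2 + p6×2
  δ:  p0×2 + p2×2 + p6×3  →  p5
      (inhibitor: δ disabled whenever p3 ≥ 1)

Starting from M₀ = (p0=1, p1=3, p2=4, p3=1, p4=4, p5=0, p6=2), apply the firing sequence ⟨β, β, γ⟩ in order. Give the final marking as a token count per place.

(p0=1, p1=6, p2=9, p3=1, p4=8, p5=0, p6=2)

step 1: fire β:  (p0=1, p1=3, p2=4, p3=1, p4=4, p5=0, p6=2) → (p0=1, p1=3, p2=6, p3=1, p4=7, p5=0, p6=1)
step 2: fire β:  (p0=1, p1=3, p2=6, p3=1, p4=7, p5=0, p6=1) → (p0=1, p1=3, p2=8, p3=1, p4=10, p5=0, p6=0)
step 3: fire γ:  (p0=1, p1=3, p2=8, p3=1, p4=10, p5=0, p6=0) → (p0=1, p1=6, p2=9, p3=1, p4=8, p5=0, p6=2)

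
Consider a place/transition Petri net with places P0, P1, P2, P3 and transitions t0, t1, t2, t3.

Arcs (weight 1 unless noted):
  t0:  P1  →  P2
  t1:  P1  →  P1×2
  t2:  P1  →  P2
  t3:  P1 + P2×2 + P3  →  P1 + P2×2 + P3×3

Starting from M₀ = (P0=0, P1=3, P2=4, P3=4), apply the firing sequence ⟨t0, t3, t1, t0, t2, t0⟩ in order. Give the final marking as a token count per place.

step 1: fire t0:  (P0=0, P1=3, P2=4, P3=4) → (P0=0, P1=2, P2=5, P3=4)
step 2: fire t3:  (P0=0, P1=2, P2=5, P3=4) → (P0=0, P1=2, P2=5, P3=6)
step 3: fire t1:  (P0=0, P1=2, P2=5, P3=6) → (P0=0, P1=3, P2=5, P3=6)
step 4: fire t0:  (P0=0, P1=3, P2=5, P3=6) → (P0=0, P1=2, P2=6, P3=6)
step 5: fire t2:  (P0=0, P1=2, P2=6, P3=6) → (P0=0, P1=1, P2=7, P3=6)
step 6: fire t0:  (P0=0, P1=1, P2=7, P3=6) → (P0=0, P1=0, P2=8, P3=6)

(P0=0, P1=0, P2=8, P3=6)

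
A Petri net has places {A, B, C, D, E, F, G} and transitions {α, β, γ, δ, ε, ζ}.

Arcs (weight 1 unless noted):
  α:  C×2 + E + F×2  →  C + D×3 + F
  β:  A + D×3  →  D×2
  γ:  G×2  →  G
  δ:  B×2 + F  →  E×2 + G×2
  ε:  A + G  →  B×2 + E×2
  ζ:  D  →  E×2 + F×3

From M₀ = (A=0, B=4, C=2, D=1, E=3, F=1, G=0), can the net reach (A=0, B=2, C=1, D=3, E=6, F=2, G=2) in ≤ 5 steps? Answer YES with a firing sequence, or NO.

YES — reachable via ⟨δ, ζ, α⟩ (3 firings)

step 1: fire δ:  (A=0, B=4, C=2, D=1, E=3, F=1, G=0) → (A=0, B=2, C=2, D=1, E=5, F=0, G=2)
step 2: fire ζ:  (A=0, B=2, C=2, D=1, E=5, F=0, G=2) → (A=0, B=2, C=2, D=0, E=7, F=3, G=2)
step 3: fire α:  (A=0, B=2, C=2, D=0, E=7, F=3, G=2) → (A=0, B=2, C=1, D=3, E=6, F=2, G=2)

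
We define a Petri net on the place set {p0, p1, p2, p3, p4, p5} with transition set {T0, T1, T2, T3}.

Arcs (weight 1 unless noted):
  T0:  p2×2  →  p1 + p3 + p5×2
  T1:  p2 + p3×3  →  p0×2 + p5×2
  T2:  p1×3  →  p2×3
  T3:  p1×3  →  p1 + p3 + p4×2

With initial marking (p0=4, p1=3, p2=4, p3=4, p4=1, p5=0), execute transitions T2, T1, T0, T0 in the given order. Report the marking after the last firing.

step 1: fire T2:  (p0=4, p1=3, p2=4, p3=4, p4=1, p5=0) → (p0=4, p1=0, p2=7, p3=4, p4=1, p5=0)
step 2: fire T1:  (p0=4, p1=0, p2=7, p3=4, p4=1, p5=0) → (p0=6, p1=0, p2=6, p3=1, p4=1, p5=2)
step 3: fire T0:  (p0=6, p1=0, p2=6, p3=1, p4=1, p5=2) → (p0=6, p1=1, p2=4, p3=2, p4=1, p5=4)
step 4: fire T0:  (p0=6, p1=1, p2=4, p3=2, p4=1, p5=4) → (p0=6, p1=2, p2=2, p3=3, p4=1, p5=6)

(p0=6, p1=2, p2=2, p3=3, p4=1, p5=6)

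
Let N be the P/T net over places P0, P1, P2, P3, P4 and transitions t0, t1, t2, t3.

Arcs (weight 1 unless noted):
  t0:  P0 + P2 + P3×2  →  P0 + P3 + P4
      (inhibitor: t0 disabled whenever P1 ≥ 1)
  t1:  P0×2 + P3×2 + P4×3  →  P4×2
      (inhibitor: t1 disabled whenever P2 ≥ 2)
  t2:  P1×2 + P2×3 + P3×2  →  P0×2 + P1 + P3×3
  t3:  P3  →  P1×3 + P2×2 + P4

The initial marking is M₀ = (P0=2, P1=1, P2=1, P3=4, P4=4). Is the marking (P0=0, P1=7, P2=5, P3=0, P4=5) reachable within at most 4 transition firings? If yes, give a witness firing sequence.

YES — reachable via ⟨t1, t3, t3⟩ (3 firings)

step 1: fire t1:  (P0=2, P1=1, P2=1, P3=4, P4=4) → (P0=0, P1=1, P2=1, P3=2, P4=3)
step 2: fire t3:  (P0=0, P1=1, P2=1, P3=2, P4=3) → (P0=0, P1=4, P2=3, P3=1, P4=4)
step 3: fire t3:  (P0=0, P1=4, P2=3, P3=1, P4=4) → (P0=0, P1=7, P2=5, P3=0, P4=5)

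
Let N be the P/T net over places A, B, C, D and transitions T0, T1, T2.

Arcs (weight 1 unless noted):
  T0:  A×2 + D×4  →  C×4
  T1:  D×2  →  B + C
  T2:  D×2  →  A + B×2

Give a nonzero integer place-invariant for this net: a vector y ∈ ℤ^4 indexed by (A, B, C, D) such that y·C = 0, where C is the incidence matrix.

Incidence matrix C (rows=places, cols=transitions):
       T0   T1   T2
    A  -2    0    1
    B   0    1    2
    C   4    1    0
    D  -4   -2   -2

Candidate y = [2, -1, 1, 0]; check y·C column-wise:
  col T0: 2·-2 + -1·0 + 1·4 + 0·-4 = 0
  col T1: 2·0 + -1·1 + 1·1 + 0·-2 = 0
  col T2: 2·1 + -1·2 + 1·0 + 0·-2 = 0

y = (A:2, B:-1, C:1, D:0)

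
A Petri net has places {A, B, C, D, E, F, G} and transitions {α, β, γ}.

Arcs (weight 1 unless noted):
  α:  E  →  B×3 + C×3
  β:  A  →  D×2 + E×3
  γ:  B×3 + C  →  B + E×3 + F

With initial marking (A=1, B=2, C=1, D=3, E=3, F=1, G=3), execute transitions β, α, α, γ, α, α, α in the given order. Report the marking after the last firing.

step 1: fire β:  (A=1, B=2, C=1, D=3, E=3, F=1, G=3) → (A=0, B=2, C=1, D=5, E=6, F=1, G=3)
step 2: fire α:  (A=0, B=2, C=1, D=5, E=6, F=1, G=3) → (A=0, B=5, C=4, D=5, E=5, F=1, G=3)
step 3: fire α:  (A=0, B=5, C=4, D=5, E=5, F=1, G=3) → (A=0, B=8, C=7, D=5, E=4, F=1, G=3)
step 4: fire γ:  (A=0, B=8, C=7, D=5, E=4, F=1, G=3) → (A=0, B=6, C=6, D=5, E=7, F=2, G=3)
step 5: fire α:  (A=0, B=6, C=6, D=5, E=7, F=2, G=3) → (A=0, B=9, C=9, D=5, E=6, F=2, G=3)
step 6: fire α:  (A=0, B=9, C=9, D=5, E=6, F=2, G=3) → (A=0, B=12, C=12, D=5, E=5, F=2, G=3)
step 7: fire α:  (A=0, B=12, C=12, D=5, E=5, F=2, G=3) → (A=0, B=15, C=15, D=5, E=4, F=2, G=3)

(A=0, B=15, C=15, D=5, E=4, F=2, G=3)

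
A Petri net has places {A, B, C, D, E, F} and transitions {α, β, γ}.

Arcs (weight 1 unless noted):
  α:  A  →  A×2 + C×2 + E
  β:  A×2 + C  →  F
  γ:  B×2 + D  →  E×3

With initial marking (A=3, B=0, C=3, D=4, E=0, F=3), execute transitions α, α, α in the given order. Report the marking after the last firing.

step 1: fire α:  (A=3, B=0, C=3, D=4, E=0, F=3) → (A=4, B=0, C=5, D=4, E=1, F=3)
step 2: fire α:  (A=4, B=0, C=5, D=4, E=1, F=3) → (A=5, B=0, C=7, D=4, E=2, F=3)
step 3: fire α:  (A=5, B=0, C=7, D=4, E=2, F=3) → (A=6, B=0, C=9, D=4, E=3, F=3)

(A=6, B=0, C=9, D=4, E=3, F=3)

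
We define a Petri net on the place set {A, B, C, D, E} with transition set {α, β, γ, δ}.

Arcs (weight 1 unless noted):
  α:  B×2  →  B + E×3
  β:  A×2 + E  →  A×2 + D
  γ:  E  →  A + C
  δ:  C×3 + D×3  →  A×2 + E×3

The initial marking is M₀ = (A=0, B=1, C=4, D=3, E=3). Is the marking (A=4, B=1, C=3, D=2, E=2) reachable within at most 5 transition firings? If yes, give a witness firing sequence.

step 1: fire γ:  (A=0, B=1, C=4, D=3, E=3) → (A=1, B=1, C=5, D=3, E=2)
step 2: fire γ:  (A=1, B=1, C=5, D=3, E=2) → (A=2, B=1, C=6, D=3, E=1)
step 3: fire β:  (A=2, B=1, C=6, D=3, E=1) → (A=2, B=1, C=6, D=4, E=0)
step 4: fire δ:  (A=2, B=1, C=6, D=4, E=0) → (A=4, B=1, C=3, D=1, E=3)
step 5: fire β:  (A=4, B=1, C=3, D=1, E=3) → (A=4, B=1, C=3, D=2, E=2)

YES — reachable via ⟨γ, γ, β, δ, β⟩ (5 firings)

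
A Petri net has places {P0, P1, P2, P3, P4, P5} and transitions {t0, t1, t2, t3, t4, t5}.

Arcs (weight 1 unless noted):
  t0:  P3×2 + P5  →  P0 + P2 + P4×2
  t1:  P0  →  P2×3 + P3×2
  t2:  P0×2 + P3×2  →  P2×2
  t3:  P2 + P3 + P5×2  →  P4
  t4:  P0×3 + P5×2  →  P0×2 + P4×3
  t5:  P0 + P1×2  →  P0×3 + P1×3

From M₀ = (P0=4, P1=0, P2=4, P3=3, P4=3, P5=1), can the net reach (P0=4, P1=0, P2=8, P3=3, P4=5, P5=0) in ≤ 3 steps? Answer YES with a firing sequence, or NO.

YES — reachable via ⟨t0, t1⟩ (2 firings)

step 1: fire t0:  (P0=4, P1=0, P2=4, P3=3, P4=3, P5=1) → (P0=5, P1=0, P2=5, P3=1, P4=5, P5=0)
step 2: fire t1:  (P0=5, P1=0, P2=5, P3=1, P4=5, P5=0) → (P0=4, P1=0, P2=8, P3=3, P4=5, P5=0)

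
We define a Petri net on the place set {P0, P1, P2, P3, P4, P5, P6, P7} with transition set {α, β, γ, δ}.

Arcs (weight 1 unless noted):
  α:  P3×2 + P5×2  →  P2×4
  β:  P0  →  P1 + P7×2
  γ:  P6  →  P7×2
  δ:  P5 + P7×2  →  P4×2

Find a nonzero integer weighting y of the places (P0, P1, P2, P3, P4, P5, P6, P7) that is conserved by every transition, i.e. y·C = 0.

y = (P0:1, P1:1, P2:0, P3:0, P4:0, P5:0, P6:0, P7:0)

Incidence matrix C (rows=places, cols=transitions):
        α    β    γ    δ
   P0   0   -1    0    0
   P1   0    1    0    0
   P2   4    0    0    0
   P3  -2    0    0    0
   P4   0    0    0    2
   P5  -2    0    0   -1
   P6   0    0   -1    0
   P7   0    2    2   -2

Candidate y = [1, 1, 0, 0, 0, 0, 0, 0]; check y·C column-wise:
  col α: 1·0 + 1·0 + 0·4 + 0·-2 + 0·-2 = 0
  col β: 1·-1 + 1·1 + 0·2 = 0
  col γ: 1·0 + 1·0 + 0·-1 + 0·2 = 0
  col δ: 1·0 + 1·0 + 0·2 + 0·-1 + 0·-2 = 0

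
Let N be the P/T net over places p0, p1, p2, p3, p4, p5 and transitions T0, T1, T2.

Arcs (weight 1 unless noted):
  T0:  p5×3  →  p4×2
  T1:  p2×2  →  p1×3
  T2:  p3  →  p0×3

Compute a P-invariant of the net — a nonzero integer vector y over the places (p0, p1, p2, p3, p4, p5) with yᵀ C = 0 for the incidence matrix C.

Incidence matrix C (rows=places, cols=transitions):
       T0   T1   T2
   p0   0    0    3
   p1   0    3    0
   p2   0   -2    0
   p3   0    0   -1
   p4   2    0    0
   p5  -3    0    0

Candidate y = [0, 2, 3, 0, 0, 0]; check y·C column-wise:
  col T0: 2·0 + 3·0 + 0·2 + 0·-3 = 0
  col T1: 2·3 + 3·-2 = 0
  col T2: 0·3 + 2·0 + 3·0 + 0·-1 = 0

y = (p0:0, p1:2, p2:3, p3:0, p4:0, p5:0)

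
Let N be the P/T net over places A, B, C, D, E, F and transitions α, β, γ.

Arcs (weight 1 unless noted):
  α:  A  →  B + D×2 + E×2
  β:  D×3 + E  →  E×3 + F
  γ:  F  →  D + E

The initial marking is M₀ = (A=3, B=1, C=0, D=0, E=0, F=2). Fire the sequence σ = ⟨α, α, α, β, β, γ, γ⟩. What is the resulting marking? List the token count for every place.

(A=0, B=4, C=0, D=2, E=12, F=2)

step 1: fire α:  (A=3, B=1, C=0, D=0, E=0, F=2) → (A=2, B=2, C=0, D=2, E=2, F=2)
step 2: fire α:  (A=2, B=2, C=0, D=2, E=2, F=2) → (A=1, B=3, C=0, D=4, E=4, F=2)
step 3: fire α:  (A=1, B=3, C=0, D=4, E=4, F=2) → (A=0, B=4, C=0, D=6, E=6, F=2)
step 4: fire β:  (A=0, B=4, C=0, D=6, E=6, F=2) → (A=0, B=4, C=0, D=3, E=8, F=3)
step 5: fire β:  (A=0, B=4, C=0, D=3, E=8, F=3) → (A=0, B=4, C=0, D=0, E=10, F=4)
step 6: fire γ:  (A=0, B=4, C=0, D=0, E=10, F=4) → (A=0, B=4, C=0, D=1, E=11, F=3)
step 7: fire γ:  (A=0, B=4, C=0, D=1, E=11, F=3) → (A=0, B=4, C=0, D=2, E=12, F=2)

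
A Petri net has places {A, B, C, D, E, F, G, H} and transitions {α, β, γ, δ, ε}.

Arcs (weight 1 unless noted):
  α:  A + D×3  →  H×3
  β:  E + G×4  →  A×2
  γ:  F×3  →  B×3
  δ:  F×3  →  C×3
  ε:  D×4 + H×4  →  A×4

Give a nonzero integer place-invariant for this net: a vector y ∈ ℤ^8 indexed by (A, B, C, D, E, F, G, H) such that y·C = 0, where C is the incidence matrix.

y = (A:0, B:1, C:1, D:0, E:0, F:1, G:0, H:0)

Incidence matrix C (rows=places, cols=transitions):
        α    β    γ    δ    ε
    A  -1    2    0    0    4
    B   0    0    3    0    0
    C   0    0    0    3    0
    D  -3    0    0    0   -4
    E   0   -1    0    0    0
    F   0    0   -3   -3    0
    G   0   -4    0    0    0
    H   3    0    0    0   -4

Candidate y = [0, 1, 1, 0, 0, 1, 0, 0]; check y·C column-wise:
  col α: 0·-1 + 1·0 + 1·0 + 0·-3 + 1·0 + 0·3 = 0
  col β: 0·2 + 1·0 + 1·0 + 0·-1 + 1·0 + 0·-4 = 0
  col γ: 1·3 + 1·0 + 1·-3 = 0
  col δ: 1·0 + 1·3 + 1·-3 = 0
  col ε: 0·4 + 1·0 + 1·0 + 0·-4 + 1·0 + 0·-4 = 0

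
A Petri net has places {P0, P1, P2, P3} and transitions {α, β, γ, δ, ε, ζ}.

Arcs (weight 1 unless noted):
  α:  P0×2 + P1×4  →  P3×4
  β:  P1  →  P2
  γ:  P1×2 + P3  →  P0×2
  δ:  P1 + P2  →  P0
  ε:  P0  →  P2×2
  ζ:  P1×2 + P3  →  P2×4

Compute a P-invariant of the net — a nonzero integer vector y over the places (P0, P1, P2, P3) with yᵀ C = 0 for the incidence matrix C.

y = (P0:2, P1:1, P2:1, P3:2)

Incidence matrix C (rows=places, cols=transitions):
        α    β    γ    δ    ε    ζ
   P0  -2    0    2    1   -1    0
   P1  -4   -1   -2   -1    0   -2
   P2   0    1    0   -1    2    4
   P3   4    0   -1    0    0   -1

Candidate y = [2, 1, 1, 2]; check y·C column-wise:
  col α: 2·-2 + 1·-4 + 1·0 + 2·4 = 0
  col β: 2·0 + 1·-1 + 1·1 + 2·0 = 0
  col γ: 2·2 + 1·-2 + 1·0 + 2·-1 = 0
  col δ: 2·1 + 1·-1 + 1·-1 + 2·0 = 0
  col ε: 2·-1 + 1·0 + 1·2 + 2·0 = 0
  col ζ: 2·0 + 1·-2 + 1·4 + 2·-1 = 0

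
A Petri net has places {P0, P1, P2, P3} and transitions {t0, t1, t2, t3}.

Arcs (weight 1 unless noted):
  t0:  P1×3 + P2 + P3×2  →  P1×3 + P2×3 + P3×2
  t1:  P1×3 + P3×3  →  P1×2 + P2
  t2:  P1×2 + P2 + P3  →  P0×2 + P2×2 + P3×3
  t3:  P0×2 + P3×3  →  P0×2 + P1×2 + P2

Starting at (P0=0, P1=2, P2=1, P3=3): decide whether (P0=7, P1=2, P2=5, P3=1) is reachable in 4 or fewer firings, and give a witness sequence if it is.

depth 0: 1 marking
depth 1: 2 markings reached so far
depth 2: 3 markings reached so far
depth 3: 4 markings reached so far
depth 4: 5 markings reached so far
target is not among the 5 markings reachable within 4 steps

NO — not reachable within 4 firings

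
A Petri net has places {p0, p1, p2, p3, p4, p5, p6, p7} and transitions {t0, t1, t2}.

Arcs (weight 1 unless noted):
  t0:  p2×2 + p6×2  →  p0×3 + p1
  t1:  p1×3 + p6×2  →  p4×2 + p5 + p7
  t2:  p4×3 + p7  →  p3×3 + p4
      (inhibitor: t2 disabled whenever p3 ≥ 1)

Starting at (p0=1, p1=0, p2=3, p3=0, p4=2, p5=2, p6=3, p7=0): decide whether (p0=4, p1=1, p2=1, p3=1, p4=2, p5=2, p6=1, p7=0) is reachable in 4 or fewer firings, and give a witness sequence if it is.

depth 0: 1 marking
depth 1: 2 markings reached so far
depth 2: 2 markings reached so far
(frontier empty at depth 2; search complete)
target is not among the 2 markings reachable within 4 steps

NO — not reachable within 4 firings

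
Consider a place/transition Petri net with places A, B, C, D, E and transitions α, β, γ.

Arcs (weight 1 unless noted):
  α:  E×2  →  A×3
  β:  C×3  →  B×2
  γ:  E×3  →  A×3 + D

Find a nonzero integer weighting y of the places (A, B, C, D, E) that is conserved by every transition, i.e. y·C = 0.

Incidence matrix C (rows=places, cols=transitions):
        α    β    γ
    A   3    0    3
    B   0    2    0
    C   0   -3    0
    D   0    0    1
    E  -2    0   -3

Candidate y = [0, 3, 2, 0, 0]; check y·C column-wise:
  col α: 0·3 + 3·0 + 2·0 + 0·-2 = 0
  col β: 3·2 + 2·-3 = 0
  col γ: 0·3 + 3·0 + 2·0 + 0·1 + 0·-3 = 0

y = (A:0, B:3, C:2, D:0, E:0)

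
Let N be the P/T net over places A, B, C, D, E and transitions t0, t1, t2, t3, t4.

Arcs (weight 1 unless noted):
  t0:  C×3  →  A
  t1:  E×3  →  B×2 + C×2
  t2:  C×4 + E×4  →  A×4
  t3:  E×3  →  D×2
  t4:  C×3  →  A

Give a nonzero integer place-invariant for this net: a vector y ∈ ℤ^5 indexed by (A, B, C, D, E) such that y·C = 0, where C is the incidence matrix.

Incidence matrix C (rows=places, cols=transitions):
       t0   t1   t2   t3   t4
    A   1    0    4    0    1
    B   0    2    0    0    0
    C  -3    2   -4    0   -3
    D   0    0    0    2    0
    E   0   -3   -4   -3    0

Candidate y = [3, 2, 1, 3, 2]; check y·C column-wise:
  col t0: 3·1 + 2·0 + 1·-3 + 3·0 + 2·0 = 0
  col t1: 3·0 + 2·2 + 1·2 + 3·0 + 2·-3 = 0
  col t2: 3·4 + 2·0 + 1·-4 + 3·0 + 2·-4 = 0
  col t3: 3·0 + 2·0 + 1·0 + 3·2 + 2·-3 = 0
  col t4: 3·1 + 2·0 + 1·-3 + 3·0 + 2·0 = 0

y = (A:3, B:2, C:1, D:3, E:2)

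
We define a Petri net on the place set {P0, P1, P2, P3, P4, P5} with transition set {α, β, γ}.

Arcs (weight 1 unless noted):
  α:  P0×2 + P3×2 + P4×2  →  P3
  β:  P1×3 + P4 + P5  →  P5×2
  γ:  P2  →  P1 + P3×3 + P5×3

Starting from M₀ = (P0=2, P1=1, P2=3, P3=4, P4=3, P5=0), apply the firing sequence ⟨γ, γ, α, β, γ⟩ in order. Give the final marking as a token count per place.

(P0=0, P1=1, P2=0, P3=12, P4=0, P5=10)

step 1: fire γ:  (P0=2, P1=1, P2=3, P3=4, P4=3, P5=0) → (P0=2, P1=2, P2=2, P3=7, P4=3, P5=3)
step 2: fire γ:  (P0=2, P1=2, P2=2, P3=7, P4=3, P5=3) → (P0=2, P1=3, P2=1, P3=10, P4=3, P5=6)
step 3: fire α:  (P0=2, P1=3, P2=1, P3=10, P4=3, P5=6) → (P0=0, P1=3, P2=1, P3=9, P4=1, P5=6)
step 4: fire β:  (P0=0, P1=3, P2=1, P3=9, P4=1, P5=6) → (P0=0, P1=0, P2=1, P3=9, P4=0, P5=7)
step 5: fire γ:  (P0=0, P1=0, P2=1, P3=9, P4=0, P5=7) → (P0=0, P1=1, P2=0, P3=12, P4=0, P5=10)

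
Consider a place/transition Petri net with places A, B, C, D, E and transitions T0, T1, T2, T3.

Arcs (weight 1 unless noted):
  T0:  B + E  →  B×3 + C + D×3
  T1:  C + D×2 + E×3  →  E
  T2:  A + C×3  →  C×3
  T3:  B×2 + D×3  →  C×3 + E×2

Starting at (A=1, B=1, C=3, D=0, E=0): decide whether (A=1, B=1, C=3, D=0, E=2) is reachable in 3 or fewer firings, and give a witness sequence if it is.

NO — not reachable within 3 firings

depth 0: 1 marking
depth 1: 2 markings reached so far
depth 2: 2 markings reached so far
(frontier empty at depth 2; search complete)
target is not among the 2 markings reachable within 3 steps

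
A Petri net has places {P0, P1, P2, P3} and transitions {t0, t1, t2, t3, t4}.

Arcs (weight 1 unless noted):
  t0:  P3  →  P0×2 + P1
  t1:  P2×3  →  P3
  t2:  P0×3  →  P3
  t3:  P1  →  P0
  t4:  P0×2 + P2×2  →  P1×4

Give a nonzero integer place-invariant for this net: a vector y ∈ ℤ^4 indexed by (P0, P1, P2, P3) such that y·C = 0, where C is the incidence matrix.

Incidence matrix C (rows=places, cols=transitions):
       t0   t1   t2   t3   t4
   P0   2    0   -3    1   -2
   P1   1    0    0   -1    4
   P2   0   -3    0    0   -2
   P3  -1    1    1    0    0

Candidate y = [1, 1, 1, 3]; check y·C column-wise:
  col t0: 1·2 + 1·1 + 1·0 + 3·-1 = 0
  col t1: 1·0 + 1·0 + 1·-3 + 3·1 = 0
  col t2: 1·-3 + 1·0 + 1·0 + 3·1 = 0
  col t3: 1·1 + 1·-1 + 1·0 + 3·0 = 0
  col t4: 1·-2 + 1·4 + 1·-2 + 3·0 = 0

y = (P0:1, P1:1, P2:1, P3:3)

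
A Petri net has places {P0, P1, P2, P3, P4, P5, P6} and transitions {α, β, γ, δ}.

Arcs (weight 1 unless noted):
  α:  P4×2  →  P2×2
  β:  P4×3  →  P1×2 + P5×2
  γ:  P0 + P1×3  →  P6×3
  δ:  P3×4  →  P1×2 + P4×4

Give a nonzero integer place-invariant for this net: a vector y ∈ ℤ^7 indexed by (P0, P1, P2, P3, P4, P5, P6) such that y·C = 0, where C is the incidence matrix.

Incidence matrix C (rows=places, cols=transitions):
        α    β    γ    δ
   P0   0    0   -1    0
   P1   0    2   -3    2
   P2   2    0    0    0
   P3   0    0    0   -4
   P4  -2   -3    0    4
   P5   0    2    0    0
   P6   0    0    3    0

Candidate y = [18, -6, -4, -7, -4, 0, 0]; check y·C column-wise:
  col α: 18·0 + -6·0 + -4·2 + -7·0 + -4·-2 = 0
  col β: 18·0 + -6·2 + -4·0 + -7·0 + -4·-3 + 0·2 = 0
  col γ: 18·-1 + -6·-3 + -4·0 + -7·0 + -4·0 + 0·3 = 0
  col δ: 18·0 + -6·2 + -4·0 + -7·-4 + -4·4 = 0

y = (P0:18, P1:-6, P2:-4, P3:-7, P4:-4, P5:0, P6:0)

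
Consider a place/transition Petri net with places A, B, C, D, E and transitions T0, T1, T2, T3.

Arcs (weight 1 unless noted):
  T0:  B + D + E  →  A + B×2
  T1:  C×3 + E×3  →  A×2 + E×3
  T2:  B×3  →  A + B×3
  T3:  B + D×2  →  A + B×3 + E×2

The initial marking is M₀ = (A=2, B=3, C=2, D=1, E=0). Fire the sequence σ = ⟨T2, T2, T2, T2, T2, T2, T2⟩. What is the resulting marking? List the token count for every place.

(A=9, B=3, C=2, D=1, E=0)

step 1: fire T2:  (A=2, B=3, C=2, D=1, E=0) → (A=3, B=3, C=2, D=1, E=0)
step 2: fire T2:  (A=3, B=3, C=2, D=1, E=0) → (A=4, B=3, C=2, D=1, E=0)
step 3: fire T2:  (A=4, B=3, C=2, D=1, E=0) → (A=5, B=3, C=2, D=1, E=0)
step 4: fire T2:  (A=5, B=3, C=2, D=1, E=0) → (A=6, B=3, C=2, D=1, E=0)
step 5: fire T2:  (A=6, B=3, C=2, D=1, E=0) → (A=7, B=3, C=2, D=1, E=0)
step 6: fire T2:  (A=7, B=3, C=2, D=1, E=0) → (A=8, B=3, C=2, D=1, E=0)
step 7: fire T2:  (A=8, B=3, C=2, D=1, E=0) → (A=9, B=3, C=2, D=1, E=0)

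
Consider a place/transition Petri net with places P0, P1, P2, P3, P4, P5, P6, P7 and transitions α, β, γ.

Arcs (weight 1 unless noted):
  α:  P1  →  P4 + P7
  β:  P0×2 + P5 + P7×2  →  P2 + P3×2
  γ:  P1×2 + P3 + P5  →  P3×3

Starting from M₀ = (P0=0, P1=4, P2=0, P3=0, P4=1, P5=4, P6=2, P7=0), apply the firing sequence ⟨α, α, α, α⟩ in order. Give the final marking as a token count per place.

(P0=0, P1=0, P2=0, P3=0, P4=5, P5=4, P6=2, P7=4)

step 1: fire α:  (P0=0, P1=4, P2=0, P3=0, P4=1, P5=4, P6=2, P7=0) → (P0=0, P1=3, P2=0, P3=0, P4=2, P5=4, P6=2, P7=1)
step 2: fire α:  (P0=0, P1=3, P2=0, P3=0, P4=2, P5=4, P6=2, P7=1) → (P0=0, P1=2, P2=0, P3=0, P4=3, P5=4, P6=2, P7=2)
step 3: fire α:  (P0=0, P1=2, P2=0, P3=0, P4=3, P5=4, P6=2, P7=2) → (P0=0, P1=1, P2=0, P3=0, P4=4, P5=4, P6=2, P7=3)
step 4: fire α:  (P0=0, P1=1, P2=0, P3=0, P4=4, P5=4, P6=2, P7=3) → (P0=0, P1=0, P2=0, P3=0, P4=5, P5=4, P6=2, P7=4)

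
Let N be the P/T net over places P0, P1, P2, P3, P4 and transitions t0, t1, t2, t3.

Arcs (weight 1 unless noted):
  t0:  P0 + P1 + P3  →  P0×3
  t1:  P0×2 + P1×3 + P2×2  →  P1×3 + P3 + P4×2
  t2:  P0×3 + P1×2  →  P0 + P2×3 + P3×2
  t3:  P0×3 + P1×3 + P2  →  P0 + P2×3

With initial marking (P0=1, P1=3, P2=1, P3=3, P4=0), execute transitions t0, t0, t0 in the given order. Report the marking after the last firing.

step 1: fire t0:  (P0=1, P1=3, P2=1, P3=3, P4=0) → (P0=3, P1=2, P2=1, P3=2, P4=0)
step 2: fire t0:  (P0=3, P1=2, P2=1, P3=2, P4=0) → (P0=5, P1=1, P2=1, P3=1, P4=0)
step 3: fire t0:  (P0=5, P1=1, P2=1, P3=1, P4=0) → (P0=7, P1=0, P2=1, P3=0, P4=0)

(P0=7, P1=0, P2=1, P3=0, P4=0)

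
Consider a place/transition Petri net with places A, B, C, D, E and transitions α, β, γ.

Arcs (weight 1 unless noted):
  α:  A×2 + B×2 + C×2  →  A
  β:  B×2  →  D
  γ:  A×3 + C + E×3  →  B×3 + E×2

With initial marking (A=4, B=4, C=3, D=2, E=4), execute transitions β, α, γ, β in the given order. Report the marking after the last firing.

(A=0, B=1, C=0, D=4, E=3)

step 1: fire β:  (A=4, B=4, C=3, D=2, E=4) → (A=4, B=2, C=3, D=3, E=4)
step 2: fire α:  (A=4, B=2, C=3, D=3, E=4) → (A=3, B=0, C=1, D=3, E=4)
step 3: fire γ:  (A=3, B=0, C=1, D=3, E=4) → (A=0, B=3, C=0, D=3, E=3)
step 4: fire β:  (A=0, B=3, C=0, D=3, E=3) → (A=0, B=1, C=0, D=4, E=3)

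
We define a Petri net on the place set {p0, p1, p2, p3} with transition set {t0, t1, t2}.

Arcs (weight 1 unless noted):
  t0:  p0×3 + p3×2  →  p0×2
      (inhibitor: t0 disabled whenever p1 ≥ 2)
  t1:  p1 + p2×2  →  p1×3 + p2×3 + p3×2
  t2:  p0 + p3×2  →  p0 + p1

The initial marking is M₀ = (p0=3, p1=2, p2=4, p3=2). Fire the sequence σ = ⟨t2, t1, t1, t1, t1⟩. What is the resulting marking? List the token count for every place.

(p0=3, p1=11, p2=8, p3=8)

step 1: fire t2:  (p0=3, p1=2, p2=4, p3=2) → (p0=3, p1=3, p2=4, p3=0)
step 2: fire t1:  (p0=3, p1=3, p2=4, p3=0) → (p0=3, p1=5, p2=5, p3=2)
step 3: fire t1:  (p0=3, p1=5, p2=5, p3=2) → (p0=3, p1=7, p2=6, p3=4)
step 4: fire t1:  (p0=3, p1=7, p2=6, p3=4) → (p0=3, p1=9, p2=7, p3=6)
step 5: fire t1:  (p0=3, p1=9, p2=7, p3=6) → (p0=3, p1=11, p2=8, p3=8)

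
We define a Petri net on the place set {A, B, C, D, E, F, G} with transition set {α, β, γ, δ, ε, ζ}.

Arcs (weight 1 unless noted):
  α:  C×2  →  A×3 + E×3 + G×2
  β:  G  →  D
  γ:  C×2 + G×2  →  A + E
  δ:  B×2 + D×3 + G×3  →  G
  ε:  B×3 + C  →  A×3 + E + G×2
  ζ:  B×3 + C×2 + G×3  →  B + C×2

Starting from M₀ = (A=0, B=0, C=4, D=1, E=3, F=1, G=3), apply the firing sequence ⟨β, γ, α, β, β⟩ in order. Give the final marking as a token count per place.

step 1: fire β:  (A=0, B=0, C=4, D=1, E=3, F=1, G=3) → (A=0, B=0, C=4, D=2, E=3, F=1, G=2)
step 2: fire γ:  (A=0, B=0, C=4, D=2, E=3, F=1, G=2) → (A=1, B=0, C=2, D=2, E=4, F=1, G=0)
step 3: fire α:  (A=1, B=0, C=2, D=2, E=4, F=1, G=0) → (A=4, B=0, C=0, D=2, E=7, F=1, G=2)
step 4: fire β:  (A=4, B=0, C=0, D=2, E=7, F=1, G=2) → (A=4, B=0, C=0, D=3, E=7, F=1, G=1)
step 5: fire β:  (A=4, B=0, C=0, D=3, E=7, F=1, G=1) → (A=4, B=0, C=0, D=4, E=7, F=1, G=0)

(A=4, B=0, C=0, D=4, E=7, F=1, G=0)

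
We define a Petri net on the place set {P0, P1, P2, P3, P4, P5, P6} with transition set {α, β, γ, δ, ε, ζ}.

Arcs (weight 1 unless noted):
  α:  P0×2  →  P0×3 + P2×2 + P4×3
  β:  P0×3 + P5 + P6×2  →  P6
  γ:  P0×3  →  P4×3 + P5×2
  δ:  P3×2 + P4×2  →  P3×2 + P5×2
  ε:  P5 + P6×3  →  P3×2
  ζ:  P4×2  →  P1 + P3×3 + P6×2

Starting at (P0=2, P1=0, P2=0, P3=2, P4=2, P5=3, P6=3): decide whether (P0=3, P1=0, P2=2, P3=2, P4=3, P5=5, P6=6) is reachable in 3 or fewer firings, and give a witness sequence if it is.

NO — not reachable within 3 firings

depth 0: 1 marking
depth 1: 5 markings reached so far
depth 2: 13 markings reached so far
depth 3: 29 markings reached so far
target is not among the 29 markings reachable within 3 steps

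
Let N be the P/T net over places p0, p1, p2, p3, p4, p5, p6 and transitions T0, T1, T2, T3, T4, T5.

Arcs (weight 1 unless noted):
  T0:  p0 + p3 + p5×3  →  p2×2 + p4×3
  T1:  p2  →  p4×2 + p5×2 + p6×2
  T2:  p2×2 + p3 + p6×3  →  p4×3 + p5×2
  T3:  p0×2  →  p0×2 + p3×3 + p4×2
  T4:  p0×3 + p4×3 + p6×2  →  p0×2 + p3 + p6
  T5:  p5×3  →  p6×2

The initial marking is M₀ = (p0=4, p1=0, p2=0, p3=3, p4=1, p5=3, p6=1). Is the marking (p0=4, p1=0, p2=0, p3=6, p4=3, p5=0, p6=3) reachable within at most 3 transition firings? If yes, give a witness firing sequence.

step 1: fire T3:  (p0=4, p1=0, p2=0, p3=3, p4=1, p5=3, p6=1) → (p0=4, p1=0, p2=0, p3=6, p4=3, p5=3, p6=1)
step 2: fire T5:  (p0=4, p1=0, p2=0, p3=6, p4=3, p5=3, p6=1) → (p0=4, p1=0, p2=0, p3=6, p4=3, p5=0, p6=3)

YES — reachable via ⟨T3, T5⟩ (2 firings)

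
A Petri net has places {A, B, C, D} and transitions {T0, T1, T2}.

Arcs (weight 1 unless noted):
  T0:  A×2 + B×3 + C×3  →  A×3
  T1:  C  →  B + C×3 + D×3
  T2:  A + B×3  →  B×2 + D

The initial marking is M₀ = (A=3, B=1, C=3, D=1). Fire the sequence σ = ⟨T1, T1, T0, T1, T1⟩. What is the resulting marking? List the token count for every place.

(A=4, B=2, C=8, D=13)

step 1: fire T1:  (A=3, B=1, C=3, D=1) → (A=3, B=2, C=5, D=4)
step 2: fire T1:  (A=3, B=2, C=5, D=4) → (A=3, B=3, C=7, D=7)
step 3: fire T0:  (A=3, B=3, C=7, D=7) → (A=4, B=0, C=4, D=7)
step 4: fire T1:  (A=4, B=0, C=4, D=7) → (A=4, B=1, C=6, D=10)
step 5: fire T1:  (A=4, B=1, C=6, D=10) → (A=4, B=2, C=8, D=13)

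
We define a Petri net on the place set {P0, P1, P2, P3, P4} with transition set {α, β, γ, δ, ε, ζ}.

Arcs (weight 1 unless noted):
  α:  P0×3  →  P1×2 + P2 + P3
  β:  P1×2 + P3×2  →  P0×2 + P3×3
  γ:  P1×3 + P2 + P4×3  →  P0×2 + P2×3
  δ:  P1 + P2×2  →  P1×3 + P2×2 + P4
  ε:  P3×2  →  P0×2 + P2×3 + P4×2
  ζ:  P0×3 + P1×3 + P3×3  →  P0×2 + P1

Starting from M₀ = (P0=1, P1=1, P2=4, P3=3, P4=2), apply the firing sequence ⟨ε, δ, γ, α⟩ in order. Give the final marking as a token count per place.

step 1: fire ε:  (P0=1, P1=1, P2=4, P3=3, P4=2) → (P0=3, P1=1, P2=7, P3=1, P4=4)
step 2: fire δ:  (P0=3, P1=1, P2=7, P3=1, P4=4) → (P0=3, P1=3, P2=7, P3=1, P4=5)
step 3: fire γ:  (P0=3, P1=3, P2=7, P3=1, P4=5) → (P0=5, P1=0, P2=9, P3=1, P4=2)
step 4: fire α:  (P0=5, P1=0, P2=9, P3=1, P4=2) → (P0=2, P1=2, P2=10, P3=2, P4=2)

(P0=2, P1=2, P2=10, P3=2, P4=2)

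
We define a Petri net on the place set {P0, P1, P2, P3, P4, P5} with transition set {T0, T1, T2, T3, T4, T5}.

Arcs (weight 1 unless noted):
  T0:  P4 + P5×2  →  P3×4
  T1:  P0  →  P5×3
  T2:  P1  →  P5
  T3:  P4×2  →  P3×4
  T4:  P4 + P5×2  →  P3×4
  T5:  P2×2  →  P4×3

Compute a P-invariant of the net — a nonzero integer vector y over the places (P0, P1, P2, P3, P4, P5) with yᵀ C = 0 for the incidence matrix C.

Incidence matrix C (rows=places, cols=transitions):
       T0   T1   T2   T3   T4   T5
   P0   0   -1    0    0    0    0
   P1   0    0   -1    0    0    0
   P2   0    0    0    0    0   -2
   P3   4    0    0    4    4    0
   P4  -1    0    0   -2   -1    3
   P5  -2    3    1    0   -2    0

Candidate y = [3, 1, 3, 1, 2, 1]; check y·C column-wise:
  col T0: 3·0 + 1·0 + 3·0 + 1·4 + 2·-1 + 1·-2 = 0
  col T1: 3·-1 + 1·0 + 3·0 + 1·0 + 2·0 + 1·3 = 0
  col T2: 3·0 + 1·-1 + 3·0 + 1·0 + 2·0 + 1·1 = 0
  col T3: 3·0 + 1·0 + 3·0 + 1·4 + 2·-2 + 1·0 = 0
  col T4: 3·0 + 1·0 + 3·0 + 1·4 + 2·-1 + 1·-2 = 0
  col T5: 3·0 + 1·0 + 3·-2 + 1·0 + 2·3 + 1·0 = 0

y = (P0:3, P1:1, P2:3, P3:1, P4:2, P5:1)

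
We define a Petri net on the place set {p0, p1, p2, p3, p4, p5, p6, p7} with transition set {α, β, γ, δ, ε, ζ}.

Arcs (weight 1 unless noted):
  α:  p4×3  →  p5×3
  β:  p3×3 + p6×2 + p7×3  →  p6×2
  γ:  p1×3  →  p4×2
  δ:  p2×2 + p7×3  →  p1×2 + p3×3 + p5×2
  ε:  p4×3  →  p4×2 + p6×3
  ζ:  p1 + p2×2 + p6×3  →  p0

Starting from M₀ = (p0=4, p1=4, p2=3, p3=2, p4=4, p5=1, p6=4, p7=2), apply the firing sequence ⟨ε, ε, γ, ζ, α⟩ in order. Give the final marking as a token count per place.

(p0=5, p1=0, p2=1, p3=2, p4=1, p5=4, p6=7, p7=2)

step 1: fire ε:  (p0=4, p1=4, p2=3, p3=2, p4=4, p5=1, p6=4, p7=2) → (p0=4, p1=4, p2=3, p3=2, p4=3, p5=1, p6=7, p7=2)
step 2: fire ε:  (p0=4, p1=4, p2=3, p3=2, p4=3, p5=1, p6=7, p7=2) → (p0=4, p1=4, p2=3, p3=2, p4=2, p5=1, p6=10, p7=2)
step 3: fire γ:  (p0=4, p1=4, p2=3, p3=2, p4=2, p5=1, p6=10, p7=2) → (p0=4, p1=1, p2=3, p3=2, p4=4, p5=1, p6=10, p7=2)
step 4: fire ζ:  (p0=4, p1=1, p2=3, p3=2, p4=4, p5=1, p6=10, p7=2) → (p0=5, p1=0, p2=1, p3=2, p4=4, p5=1, p6=7, p7=2)
step 5: fire α:  (p0=5, p1=0, p2=1, p3=2, p4=4, p5=1, p6=7, p7=2) → (p0=5, p1=0, p2=1, p3=2, p4=1, p5=4, p6=7, p7=2)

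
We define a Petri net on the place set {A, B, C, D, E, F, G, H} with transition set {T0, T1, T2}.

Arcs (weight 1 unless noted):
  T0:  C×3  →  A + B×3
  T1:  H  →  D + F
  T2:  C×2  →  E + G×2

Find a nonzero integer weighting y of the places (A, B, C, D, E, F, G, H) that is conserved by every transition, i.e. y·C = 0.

y = (A:3, B:-1, C:0, D:0, E:0, F:0, G:0, H:0)

Incidence matrix C (rows=places, cols=transitions):
       T0   T1   T2
    A   1    0    0
    B   3    0    0
    C  -3    0   -2
    D   0    1    0
    E   0    0    1
    F   0    1    0
    G   0    0    2
    H   0   -1    0

Candidate y = [3, -1, 0, 0, 0, 0, 0, 0]; check y·C column-wise:
  col T0: 3·1 + -1·3 + 0·-3 = 0
  col T1: 3·0 + -1·0 + 0·1 + 0·1 + 0·-1 = 0
  col T2: 3·0 + -1·0 + 0·-2 + 0·1 + 0·2 = 0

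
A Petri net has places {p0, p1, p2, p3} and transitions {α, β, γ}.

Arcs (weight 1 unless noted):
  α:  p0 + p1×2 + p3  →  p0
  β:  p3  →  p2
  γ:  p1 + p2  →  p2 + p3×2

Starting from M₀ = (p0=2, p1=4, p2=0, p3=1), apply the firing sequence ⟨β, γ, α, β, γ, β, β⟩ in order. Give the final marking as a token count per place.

(p0=2, p1=0, p2=4, p3=0)

step 1: fire β:  (p0=2, p1=4, p2=0, p3=1) → (p0=2, p1=4, p2=1, p3=0)
step 2: fire γ:  (p0=2, p1=4, p2=1, p3=0) → (p0=2, p1=3, p2=1, p3=2)
step 3: fire α:  (p0=2, p1=3, p2=1, p3=2) → (p0=2, p1=1, p2=1, p3=1)
step 4: fire β:  (p0=2, p1=1, p2=1, p3=1) → (p0=2, p1=1, p2=2, p3=0)
step 5: fire γ:  (p0=2, p1=1, p2=2, p3=0) → (p0=2, p1=0, p2=2, p3=2)
step 6: fire β:  (p0=2, p1=0, p2=2, p3=2) → (p0=2, p1=0, p2=3, p3=1)
step 7: fire β:  (p0=2, p1=0, p2=3, p3=1) → (p0=2, p1=0, p2=4, p3=0)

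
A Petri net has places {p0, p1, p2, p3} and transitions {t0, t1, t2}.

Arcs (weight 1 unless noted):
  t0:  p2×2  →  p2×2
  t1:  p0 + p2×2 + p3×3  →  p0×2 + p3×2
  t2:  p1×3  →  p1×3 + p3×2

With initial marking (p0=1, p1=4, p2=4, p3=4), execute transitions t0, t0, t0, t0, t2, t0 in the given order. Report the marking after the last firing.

step 1: fire t0:  (p0=1, p1=4, p2=4, p3=4) → (p0=1, p1=4, p2=4, p3=4)
step 2: fire t0:  (p0=1, p1=4, p2=4, p3=4) → (p0=1, p1=4, p2=4, p3=4)
step 3: fire t0:  (p0=1, p1=4, p2=4, p3=4) → (p0=1, p1=4, p2=4, p3=4)
step 4: fire t0:  (p0=1, p1=4, p2=4, p3=4) → (p0=1, p1=4, p2=4, p3=4)
step 5: fire t2:  (p0=1, p1=4, p2=4, p3=4) → (p0=1, p1=4, p2=4, p3=6)
step 6: fire t0:  (p0=1, p1=4, p2=4, p3=6) → (p0=1, p1=4, p2=4, p3=6)

(p0=1, p1=4, p2=4, p3=6)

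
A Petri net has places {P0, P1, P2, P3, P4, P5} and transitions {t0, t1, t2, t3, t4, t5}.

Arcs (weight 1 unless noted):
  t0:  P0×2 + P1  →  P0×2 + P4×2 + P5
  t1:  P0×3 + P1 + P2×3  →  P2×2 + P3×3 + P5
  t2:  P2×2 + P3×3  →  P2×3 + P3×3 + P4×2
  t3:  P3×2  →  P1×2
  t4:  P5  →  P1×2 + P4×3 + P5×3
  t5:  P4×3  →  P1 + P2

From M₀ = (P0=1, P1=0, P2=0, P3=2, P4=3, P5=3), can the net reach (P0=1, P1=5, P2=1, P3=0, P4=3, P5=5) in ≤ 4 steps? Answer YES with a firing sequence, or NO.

step 1: fire t3:  (P0=1, P1=0, P2=0, P3=2, P4=3, P5=3) → (P0=1, P1=2, P2=0, P3=0, P4=3, P5=3)
step 2: fire t4:  (P0=1, P1=2, P2=0, P3=0, P4=3, P5=3) → (P0=1, P1=4, P2=0, P3=0, P4=6, P5=5)
step 3: fire t5:  (P0=1, P1=4, P2=0, P3=0, P4=6, P5=5) → (P0=1, P1=5, P2=1, P3=0, P4=3, P5=5)

YES — reachable via ⟨t3, t4, t5⟩ (3 firings)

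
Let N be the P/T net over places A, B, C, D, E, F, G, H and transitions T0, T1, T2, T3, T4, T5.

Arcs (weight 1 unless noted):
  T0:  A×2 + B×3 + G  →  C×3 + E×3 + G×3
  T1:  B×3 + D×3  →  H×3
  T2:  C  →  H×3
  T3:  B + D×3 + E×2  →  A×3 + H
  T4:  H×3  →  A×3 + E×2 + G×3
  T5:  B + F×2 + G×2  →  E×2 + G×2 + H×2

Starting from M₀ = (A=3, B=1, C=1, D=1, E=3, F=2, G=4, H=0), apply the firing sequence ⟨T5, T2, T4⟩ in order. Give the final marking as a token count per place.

step 1: fire T5:  (A=3, B=1, C=1, D=1, E=3, F=2, G=4, H=0) → (A=3, B=0, C=1, D=1, E=5, F=0, G=4, H=2)
step 2: fire T2:  (A=3, B=0, C=1, D=1, E=5, F=0, G=4, H=2) → (A=3, B=0, C=0, D=1, E=5, F=0, G=4, H=5)
step 3: fire T4:  (A=3, B=0, C=0, D=1, E=5, F=0, G=4, H=5) → (A=6, B=0, C=0, D=1, E=7, F=0, G=7, H=2)

(A=6, B=0, C=0, D=1, E=7, F=0, G=7, H=2)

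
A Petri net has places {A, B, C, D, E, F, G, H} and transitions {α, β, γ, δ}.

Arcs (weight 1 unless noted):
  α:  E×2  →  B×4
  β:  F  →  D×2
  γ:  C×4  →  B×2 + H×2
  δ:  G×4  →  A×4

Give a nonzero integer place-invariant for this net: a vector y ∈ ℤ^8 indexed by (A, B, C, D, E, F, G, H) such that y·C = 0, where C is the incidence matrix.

y = (A:0, B:2, C:1, D:0, E:4, F:0, G:0, H:0)

Incidence matrix C (rows=places, cols=transitions):
        α    β    γ    δ
    A   0    0    0    4
    B   4    0    2    0
    C   0    0   -4    0
    D   0    2    0    0
    E  -2    0    0    0
    F   0   -1    0    0
    G   0    0    0   -4
    H   0    0    2    0

Candidate y = [0, 2, 1, 0, 4, 0, 0, 0]; check y·C column-wise:
  col α: 2·4 + 1·0 + 4·-2 = 0
  col β: 2·0 + 1·0 + 0·2 + 4·0 + 0·-1 = 0
  col γ: 2·2 + 1·-4 + 4·0 + 0·2 = 0
  col δ: 0·4 + 2·0 + 1·0 + 4·0 + 0·-4 = 0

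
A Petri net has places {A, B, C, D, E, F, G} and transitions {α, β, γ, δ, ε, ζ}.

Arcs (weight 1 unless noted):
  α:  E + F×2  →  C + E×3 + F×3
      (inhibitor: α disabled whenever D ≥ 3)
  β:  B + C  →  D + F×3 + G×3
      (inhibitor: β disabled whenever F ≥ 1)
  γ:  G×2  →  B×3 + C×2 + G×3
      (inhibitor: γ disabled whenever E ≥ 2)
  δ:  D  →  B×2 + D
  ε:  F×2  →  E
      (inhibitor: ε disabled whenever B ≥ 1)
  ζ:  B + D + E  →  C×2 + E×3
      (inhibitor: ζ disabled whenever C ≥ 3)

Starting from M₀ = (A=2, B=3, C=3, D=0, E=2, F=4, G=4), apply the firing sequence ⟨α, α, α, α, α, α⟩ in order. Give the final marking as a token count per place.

(A=2, B=3, C=9, D=0, E=14, F=10, G=4)

step 1: fire α:  (A=2, B=3, C=3, D=0, E=2, F=4, G=4) → (A=2, B=3, C=4, D=0, E=4, F=5, G=4)
step 2: fire α:  (A=2, B=3, C=4, D=0, E=4, F=5, G=4) → (A=2, B=3, C=5, D=0, E=6, F=6, G=4)
step 3: fire α:  (A=2, B=3, C=5, D=0, E=6, F=6, G=4) → (A=2, B=3, C=6, D=0, E=8, F=7, G=4)
step 4: fire α:  (A=2, B=3, C=6, D=0, E=8, F=7, G=4) → (A=2, B=3, C=7, D=0, E=10, F=8, G=4)
step 5: fire α:  (A=2, B=3, C=7, D=0, E=10, F=8, G=4) → (A=2, B=3, C=8, D=0, E=12, F=9, G=4)
step 6: fire α:  (A=2, B=3, C=8, D=0, E=12, F=9, G=4) → (A=2, B=3, C=9, D=0, E=14, F=10, G=4)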